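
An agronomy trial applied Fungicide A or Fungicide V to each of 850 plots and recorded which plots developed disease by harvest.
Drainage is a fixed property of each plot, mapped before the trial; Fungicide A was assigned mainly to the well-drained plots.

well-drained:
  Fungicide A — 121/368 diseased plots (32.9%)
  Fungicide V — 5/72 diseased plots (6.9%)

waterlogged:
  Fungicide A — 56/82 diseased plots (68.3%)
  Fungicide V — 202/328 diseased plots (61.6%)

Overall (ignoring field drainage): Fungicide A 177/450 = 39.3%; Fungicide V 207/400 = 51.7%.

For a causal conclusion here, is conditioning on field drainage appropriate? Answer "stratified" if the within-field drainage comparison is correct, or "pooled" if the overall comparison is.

stratified

Field drainage differs across fungicides for reasons unrelated to any effect of the fungicide itself, and it separately predicts the outcome — a classic confounder. We must compare within field drainage levels.
Within each level — well-drained: 32.9% vs 6.9%; waterlogged: 68.3% vs 61.6% — Fungicide V is lower every time.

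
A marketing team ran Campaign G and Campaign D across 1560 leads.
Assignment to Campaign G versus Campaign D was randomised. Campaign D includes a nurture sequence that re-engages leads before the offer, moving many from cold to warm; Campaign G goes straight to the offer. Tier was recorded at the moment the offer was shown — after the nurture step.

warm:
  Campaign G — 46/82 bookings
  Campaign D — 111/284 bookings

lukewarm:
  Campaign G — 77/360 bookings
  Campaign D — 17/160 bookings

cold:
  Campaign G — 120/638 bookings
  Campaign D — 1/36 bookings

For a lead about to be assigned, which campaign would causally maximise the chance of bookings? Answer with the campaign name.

Campaign D

Campaign G is higher inside every engagement tier stratum but Campaign D is higher in aggregate. Whether to stratify depends on how engagement tier relates to the campaign.
Engagement tier is downstream of the campaign. One should not condition on a consequence of treatment, so the overall rates are the right comparison.
Pooled: Campaign G 22.5% vs Campaign D 26.9%; Campaign D is higher overall.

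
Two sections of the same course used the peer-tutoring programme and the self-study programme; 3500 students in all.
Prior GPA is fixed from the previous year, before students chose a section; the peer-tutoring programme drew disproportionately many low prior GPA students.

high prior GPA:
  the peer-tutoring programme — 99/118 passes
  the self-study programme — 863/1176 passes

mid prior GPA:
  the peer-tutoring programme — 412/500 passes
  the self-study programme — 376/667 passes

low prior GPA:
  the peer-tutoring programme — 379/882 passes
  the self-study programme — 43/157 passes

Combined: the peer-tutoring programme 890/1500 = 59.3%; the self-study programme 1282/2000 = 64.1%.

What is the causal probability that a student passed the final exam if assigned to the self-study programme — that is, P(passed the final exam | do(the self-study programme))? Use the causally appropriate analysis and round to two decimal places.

the peer-tutoring programme is higher inside every prior GPA band stratum but the self-study programme is higher in aggregate. Whether to stratify depends on how prior GPA band relates to the teaching method.
Prior GPA band differs across teaching methods for reasons unrelated to any effect of the teaching method itself, and it separately predicts the outcome — a classic confounder. We must compare within prior GPA band levels.
Standardising the self-study programme to the population prior GPA band mix: 0.370·863/1176 + 0.333·376/667 + 0.297·43/157 = 0.541.

0.54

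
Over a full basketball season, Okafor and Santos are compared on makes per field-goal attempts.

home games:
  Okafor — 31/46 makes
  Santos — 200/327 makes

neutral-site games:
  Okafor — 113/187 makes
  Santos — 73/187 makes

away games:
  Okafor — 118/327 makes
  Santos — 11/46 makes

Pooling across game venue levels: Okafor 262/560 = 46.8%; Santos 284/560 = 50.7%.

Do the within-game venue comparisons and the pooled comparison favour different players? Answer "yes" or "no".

Within each game venue level (home games 67.4% vs 61.2%; neutral-site games 60.4% vs 39.0%; away games 36.1% vs 23.9%), Okafor has the higher rate every time. Pooled: 46.8% vs 50.7% — Santos has the higher rate overall. The two comparisons disagree.

yes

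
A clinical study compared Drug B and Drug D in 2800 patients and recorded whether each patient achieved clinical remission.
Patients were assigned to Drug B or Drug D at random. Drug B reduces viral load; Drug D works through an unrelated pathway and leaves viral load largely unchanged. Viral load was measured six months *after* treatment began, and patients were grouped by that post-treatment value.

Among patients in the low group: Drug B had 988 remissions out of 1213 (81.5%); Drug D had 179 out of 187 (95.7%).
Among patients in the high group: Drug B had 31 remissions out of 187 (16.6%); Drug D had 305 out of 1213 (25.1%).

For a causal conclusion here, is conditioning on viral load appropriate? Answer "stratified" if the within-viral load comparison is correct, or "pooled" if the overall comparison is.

pooled

Viral load lies on the pathway drug → viral load → outcome, so adjusting for it blocks the indirect effect. For the total causal effect of drug, use the unadjusted pooled rates.
Pooled: Drug B 72.8% vs Drug D 34.6%; Drug B is higher overall.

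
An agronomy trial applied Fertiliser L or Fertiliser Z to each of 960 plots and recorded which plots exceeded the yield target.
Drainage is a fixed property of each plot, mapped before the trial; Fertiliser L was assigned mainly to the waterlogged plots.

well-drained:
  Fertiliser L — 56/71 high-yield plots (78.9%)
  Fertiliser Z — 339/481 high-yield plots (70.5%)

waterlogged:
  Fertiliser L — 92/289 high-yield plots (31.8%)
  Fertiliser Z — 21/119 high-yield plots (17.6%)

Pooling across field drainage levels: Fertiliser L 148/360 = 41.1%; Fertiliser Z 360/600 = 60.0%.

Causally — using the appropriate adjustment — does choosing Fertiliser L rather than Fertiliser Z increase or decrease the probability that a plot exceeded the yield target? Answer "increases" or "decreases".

increases

The field drainage-specific comparison favours Fertiliser L throughout, but the pooled figures favour Fertiliser Z. The question is whether to condition on field drainage.
Here field drainage is a common cause — it drives both which fertiliser a case falls under and the outcome. The crude comparison mixes populations; the stratum-specific rates are the causally relevant ones.
Within each level — well-drained: 78.9% vs 70.5%; waterlogged: 31.8% vs 17.6% — Fertiliser L is higher every time.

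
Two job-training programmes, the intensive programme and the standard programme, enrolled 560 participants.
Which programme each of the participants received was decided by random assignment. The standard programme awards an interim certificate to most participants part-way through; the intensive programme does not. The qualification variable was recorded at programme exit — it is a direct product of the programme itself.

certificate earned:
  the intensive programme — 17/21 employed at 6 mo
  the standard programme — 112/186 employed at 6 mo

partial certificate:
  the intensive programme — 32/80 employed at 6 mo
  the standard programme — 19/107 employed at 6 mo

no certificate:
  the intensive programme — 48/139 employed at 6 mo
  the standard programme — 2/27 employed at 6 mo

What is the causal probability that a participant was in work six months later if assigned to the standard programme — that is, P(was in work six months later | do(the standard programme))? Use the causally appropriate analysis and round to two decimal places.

the intensive programme is higher inside every qualification attained during the programme stratum but the standard programme is higher in aggregate. Whether to stratify depends on how qualification attained during the programme relates to the programme.
Qualification attained during the programme is downstream of the programme. One should not condition on a consequence of treatment, so the overall rates are the right comparison.
So P(outcome | do(the standard programme)) is just the pooled rate for the standard programme: 133/320 = 0.416.

0.42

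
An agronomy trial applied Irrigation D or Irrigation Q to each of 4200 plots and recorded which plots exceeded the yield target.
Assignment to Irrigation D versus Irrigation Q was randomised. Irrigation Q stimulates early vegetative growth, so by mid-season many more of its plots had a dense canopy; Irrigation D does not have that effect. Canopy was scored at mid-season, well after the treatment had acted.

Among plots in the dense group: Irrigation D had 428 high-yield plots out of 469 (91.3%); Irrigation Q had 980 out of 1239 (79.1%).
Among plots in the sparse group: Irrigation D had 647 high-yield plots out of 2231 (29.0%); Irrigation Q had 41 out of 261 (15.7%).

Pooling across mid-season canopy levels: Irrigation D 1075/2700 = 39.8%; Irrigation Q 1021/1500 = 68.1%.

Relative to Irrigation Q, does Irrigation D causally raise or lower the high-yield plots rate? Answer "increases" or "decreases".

decreases

Within every mid-season canopy level Irrigation D has the higher rate, yet pooled Irrigation Q does — Simpson's reversal.
Stratifying would compare irrigations among plots the irrigations themselves sorted into mid-season canopy groups — a form of selection on an intermediate. The unconditioned pooled rates give the total causal effect.
Pooled: Irrigation D 39.8% vs Irrigation Q 68.1%; Irrigation Q is higher overall.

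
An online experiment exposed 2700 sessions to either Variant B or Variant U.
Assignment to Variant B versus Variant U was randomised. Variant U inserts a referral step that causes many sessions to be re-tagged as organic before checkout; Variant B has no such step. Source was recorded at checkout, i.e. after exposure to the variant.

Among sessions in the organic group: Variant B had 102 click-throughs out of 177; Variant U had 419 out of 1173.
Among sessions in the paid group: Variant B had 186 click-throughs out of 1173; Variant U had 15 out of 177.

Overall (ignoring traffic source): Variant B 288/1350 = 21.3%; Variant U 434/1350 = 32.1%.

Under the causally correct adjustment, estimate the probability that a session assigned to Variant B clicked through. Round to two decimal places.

Within every traffic source level Variant B has the higher rate, yet pooled Variant U does — Simpson's reversal.
Traffic source lies on the pathway variant → traffic source → outcome, so adjusting for it blocks the indirect effect. For the total causal effect of variant, use the unadjusted pooled rates.
So P(outcome | do(Variant B)) is just the pooled rate for Variant B: 288/1350 = 0.213.

0.21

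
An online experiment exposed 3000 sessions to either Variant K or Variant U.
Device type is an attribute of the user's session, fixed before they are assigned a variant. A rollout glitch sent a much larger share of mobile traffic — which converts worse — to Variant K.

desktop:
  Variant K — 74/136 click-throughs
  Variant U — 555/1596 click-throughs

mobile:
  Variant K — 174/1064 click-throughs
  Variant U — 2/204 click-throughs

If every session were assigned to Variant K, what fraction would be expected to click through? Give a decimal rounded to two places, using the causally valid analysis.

0.38

Variant K is higher inside every device type stratum but Variant U is higher in aggregate. Whether to stratify depends on how device type relates to the variant.
Device type is set before the variant has any effect — it is not caused by the variant — and it independently drives the outcome. That makes it a confounder, so the causal comparison is within device type levels.
Standardising Variant K to the population device type mix: 0.577·74/136 + 0.423·174/1064 = 0.383.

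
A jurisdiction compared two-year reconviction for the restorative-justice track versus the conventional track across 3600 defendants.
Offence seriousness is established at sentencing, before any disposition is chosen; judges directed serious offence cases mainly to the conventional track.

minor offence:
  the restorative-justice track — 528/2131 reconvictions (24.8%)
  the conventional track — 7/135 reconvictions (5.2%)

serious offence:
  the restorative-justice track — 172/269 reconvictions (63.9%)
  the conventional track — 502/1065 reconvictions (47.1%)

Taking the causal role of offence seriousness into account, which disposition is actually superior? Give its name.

Here offence seriousness is a common cause — it drives both which disposition a case falls under and the outcome. The crude comparison mixes populations; the stratum-specific rates are the causally relevant ones.
Within each level — minor offence: 24.8% vs 5.2%; serious offence: 63.9% vs 47.1% — the conventional track is lower every time.

the conventional track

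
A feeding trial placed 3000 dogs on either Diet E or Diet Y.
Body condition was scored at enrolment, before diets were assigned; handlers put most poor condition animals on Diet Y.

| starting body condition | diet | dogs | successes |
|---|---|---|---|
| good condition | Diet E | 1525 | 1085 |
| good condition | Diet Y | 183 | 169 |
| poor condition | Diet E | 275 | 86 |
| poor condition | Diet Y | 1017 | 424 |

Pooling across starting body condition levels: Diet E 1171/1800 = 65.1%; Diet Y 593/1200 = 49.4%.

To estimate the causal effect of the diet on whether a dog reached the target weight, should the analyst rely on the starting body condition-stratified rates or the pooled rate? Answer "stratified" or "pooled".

Starting body condition is set before the diet has any effect — it is not caused by the diet — and it independently drives the outcome. That makes it a confounder, so the causal comparison is within starting body condition levels.
Within each level — good condition: 71.1% vs 92.3%; poor condition: 31.3% vs 41.7% — Diet Y is higher every time.

stratified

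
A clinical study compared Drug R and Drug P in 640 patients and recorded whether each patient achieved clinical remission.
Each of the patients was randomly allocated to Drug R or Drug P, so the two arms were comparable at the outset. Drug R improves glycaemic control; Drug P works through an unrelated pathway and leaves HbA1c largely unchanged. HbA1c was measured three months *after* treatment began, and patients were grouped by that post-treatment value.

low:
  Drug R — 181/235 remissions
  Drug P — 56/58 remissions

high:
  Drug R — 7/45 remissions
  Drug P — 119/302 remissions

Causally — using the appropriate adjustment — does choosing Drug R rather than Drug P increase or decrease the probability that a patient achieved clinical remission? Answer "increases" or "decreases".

The HbA1c-specific comparison favours Drug P throughout, but the pooled figures favour Drug R. The question is whether to condition on HbA1c.
HbA1c here is a post-treatment variable shaped by the drug; conditioning on it would introduce bias rather than remove it. The overall comparison is the causal one.
Pooled: Drug R 67.1% vs Drug P 48.6%; Drug R is higher overall.

increases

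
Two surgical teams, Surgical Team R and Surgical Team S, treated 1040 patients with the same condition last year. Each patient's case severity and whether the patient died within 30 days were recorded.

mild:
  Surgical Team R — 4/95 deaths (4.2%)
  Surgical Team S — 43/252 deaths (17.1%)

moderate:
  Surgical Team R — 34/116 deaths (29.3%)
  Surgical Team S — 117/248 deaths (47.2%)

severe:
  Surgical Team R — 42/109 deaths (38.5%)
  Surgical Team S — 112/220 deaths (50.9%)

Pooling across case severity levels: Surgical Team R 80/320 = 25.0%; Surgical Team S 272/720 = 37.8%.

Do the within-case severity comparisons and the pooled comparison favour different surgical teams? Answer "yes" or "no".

Within each case severity level (mild 4.2% vs 17.1%; moderate 29.3% vs 47.2%; severe 38.5% vs 50.9%), Surgical Team R has the lower rate every time. Pooled: 25.0% vs 37.8% — Surgical Team R has the lower rate overall. They agree.

no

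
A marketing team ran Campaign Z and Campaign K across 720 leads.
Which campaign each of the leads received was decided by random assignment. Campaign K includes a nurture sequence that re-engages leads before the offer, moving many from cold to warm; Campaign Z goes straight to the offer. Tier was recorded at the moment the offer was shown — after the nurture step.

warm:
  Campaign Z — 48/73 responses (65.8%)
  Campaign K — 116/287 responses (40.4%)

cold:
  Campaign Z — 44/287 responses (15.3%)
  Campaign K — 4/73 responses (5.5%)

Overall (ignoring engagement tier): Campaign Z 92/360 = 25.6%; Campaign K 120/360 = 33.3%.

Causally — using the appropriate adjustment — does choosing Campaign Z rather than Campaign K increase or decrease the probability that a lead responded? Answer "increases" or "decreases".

Engagement tier is recorded after the campaign and is itself shifted by it — it sits on the causal path from campaign to outcome. Conditioning on a mediator would strip out part of the effect we want; the pooled comparison gives the total causal effect.
Pooled: Campaign Z 25.6% vs Campaign K 33.3%; Campaign K is higher overall.

decreases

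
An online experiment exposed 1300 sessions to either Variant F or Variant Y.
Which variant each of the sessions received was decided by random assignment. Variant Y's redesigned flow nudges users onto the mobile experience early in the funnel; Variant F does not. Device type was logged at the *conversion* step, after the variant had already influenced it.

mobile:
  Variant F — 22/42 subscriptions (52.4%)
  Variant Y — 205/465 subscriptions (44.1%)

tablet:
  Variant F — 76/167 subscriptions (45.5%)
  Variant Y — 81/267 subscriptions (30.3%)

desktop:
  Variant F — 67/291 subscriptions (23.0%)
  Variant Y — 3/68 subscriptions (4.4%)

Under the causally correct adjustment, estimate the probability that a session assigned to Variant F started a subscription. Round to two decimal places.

0.33

Variant F is higher inside every device type stratum but Variant Y is higher in aggregate. Whether to stratify depends on how device type relates to the variant.
Stratifying would compare variants among sessions the variants themselves sorted into device type groups — a form of selection on an intermediate. The unconditioned pooled rates give the total causal effect.
So P(outcome | do(Variant F)) is just the pooled rate for Variant F: 165/500 = 0.330.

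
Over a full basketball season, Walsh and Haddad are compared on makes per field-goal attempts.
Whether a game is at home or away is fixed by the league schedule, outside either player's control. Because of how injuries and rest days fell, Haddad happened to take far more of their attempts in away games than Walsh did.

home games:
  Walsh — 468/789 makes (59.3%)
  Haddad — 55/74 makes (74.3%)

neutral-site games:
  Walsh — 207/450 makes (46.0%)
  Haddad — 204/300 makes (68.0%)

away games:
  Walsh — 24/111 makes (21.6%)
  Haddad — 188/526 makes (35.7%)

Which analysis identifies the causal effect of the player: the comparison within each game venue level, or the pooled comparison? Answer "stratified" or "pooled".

Here game venue is a common cause — it drives both which player a case falls under and the outcome. The crude comparison mixes populations; the stratum-specific rates are the causally relevant ones.
Within each level — home games: 59.3% vs 74.3%; neutral-site games: 46.0% vs 68.0%; away games: 21.6% vs 35.7% — Haddad is higher every time.

stratified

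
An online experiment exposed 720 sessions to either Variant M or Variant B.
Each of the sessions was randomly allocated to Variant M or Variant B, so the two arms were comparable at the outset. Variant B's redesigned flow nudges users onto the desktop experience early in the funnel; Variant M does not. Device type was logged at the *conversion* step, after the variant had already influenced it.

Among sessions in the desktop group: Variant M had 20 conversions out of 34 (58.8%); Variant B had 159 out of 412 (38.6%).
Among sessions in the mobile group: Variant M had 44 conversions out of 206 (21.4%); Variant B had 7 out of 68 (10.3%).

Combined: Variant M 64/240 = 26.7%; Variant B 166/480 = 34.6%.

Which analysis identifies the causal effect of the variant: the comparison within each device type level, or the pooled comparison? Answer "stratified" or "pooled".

The stratified and pooled comparisons disagree (Variant M wins within each device type; Variant B wins overall), so the answer turns on the causal role of device type.
Device type here is a post-treatment variable shaped by the variant; conditioning on it would introduce bias rather than remove it. The overall comparison is the causal one.
Pooled: Variant M 26.7% vs Variant B 34.6%; Variant B is higher overall.

pooled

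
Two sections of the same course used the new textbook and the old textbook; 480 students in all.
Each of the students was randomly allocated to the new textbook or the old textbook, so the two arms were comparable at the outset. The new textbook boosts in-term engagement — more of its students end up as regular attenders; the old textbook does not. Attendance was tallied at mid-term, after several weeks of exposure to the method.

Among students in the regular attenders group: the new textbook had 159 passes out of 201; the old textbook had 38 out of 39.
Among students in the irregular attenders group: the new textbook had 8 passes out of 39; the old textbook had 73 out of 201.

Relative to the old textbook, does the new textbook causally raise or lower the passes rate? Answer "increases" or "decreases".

increases

The stratified and pooled comparisons disagree (the old textbook wins within each mid-term attendance; the new textbook wins overall), so the answer turns on the causal role of mid-term attendance.
Stratifying would compare teaching methods among students the teaching methods themselves sorted into mid-term attendance groups — a form of selection on an intermediate. The unconditioned pooled rates give the total causal effect.
Pooled: the new textbook 69.6% vs the old textbook 46.2%; the new textbook is higher overall.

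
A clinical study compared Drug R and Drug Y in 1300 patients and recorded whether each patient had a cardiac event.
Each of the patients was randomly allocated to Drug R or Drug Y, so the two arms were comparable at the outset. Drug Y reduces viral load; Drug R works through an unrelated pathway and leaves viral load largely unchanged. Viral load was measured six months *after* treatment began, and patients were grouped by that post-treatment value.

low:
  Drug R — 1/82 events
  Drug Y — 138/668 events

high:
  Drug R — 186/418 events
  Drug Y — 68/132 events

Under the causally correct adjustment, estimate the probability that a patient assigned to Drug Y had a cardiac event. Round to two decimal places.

Viral load lies on the pathway drug → viral load → outcome, so adjusting for it blocks the indirect effect. For the total causal effect of drug, use the unadjusted pooled rates.
So P(outcome | do(Drug Y)) is just the pooled rate for Drug Y: 206/800 = 0.258.

0.26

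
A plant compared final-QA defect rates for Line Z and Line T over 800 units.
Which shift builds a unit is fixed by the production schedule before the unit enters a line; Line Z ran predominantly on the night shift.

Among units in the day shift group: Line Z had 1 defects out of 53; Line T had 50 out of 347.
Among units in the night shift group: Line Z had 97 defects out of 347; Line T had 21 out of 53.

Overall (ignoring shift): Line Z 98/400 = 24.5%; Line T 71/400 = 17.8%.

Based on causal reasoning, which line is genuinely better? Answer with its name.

Line Z

The shift-specific comparison favours Line Z throughout, but the pooled figures favour Line T. The question is whether to condition on shift.
Shift is set before the line has any effect — it is not caused by the line — and it independently drives the outcome. That makes it a confounder, so the causal comparison is within shift levels.
Within each level — day shift: 1.9% vs 14.4%; night shift: 28.0% vs 39.6% — Line Z is lower every time.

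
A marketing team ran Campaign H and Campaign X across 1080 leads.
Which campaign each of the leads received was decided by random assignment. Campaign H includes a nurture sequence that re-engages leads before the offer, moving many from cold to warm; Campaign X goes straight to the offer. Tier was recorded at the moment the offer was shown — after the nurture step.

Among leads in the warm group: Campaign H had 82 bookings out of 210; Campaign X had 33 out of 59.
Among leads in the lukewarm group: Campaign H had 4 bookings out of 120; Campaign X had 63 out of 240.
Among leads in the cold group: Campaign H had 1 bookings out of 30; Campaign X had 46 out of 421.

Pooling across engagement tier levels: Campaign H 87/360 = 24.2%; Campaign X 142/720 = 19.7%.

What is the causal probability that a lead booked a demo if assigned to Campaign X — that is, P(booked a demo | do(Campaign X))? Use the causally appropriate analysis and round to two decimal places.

0.20

The distribution of engagement tier is itself part of what the campaign does — it is an intermediate outcome. Holding it fixed would remove that part of the effect; the total effect is the pooled difference.
So P(outcome | do(Campaign X)) is just the pooled rate for Campaign X: 142/720 = 0.197.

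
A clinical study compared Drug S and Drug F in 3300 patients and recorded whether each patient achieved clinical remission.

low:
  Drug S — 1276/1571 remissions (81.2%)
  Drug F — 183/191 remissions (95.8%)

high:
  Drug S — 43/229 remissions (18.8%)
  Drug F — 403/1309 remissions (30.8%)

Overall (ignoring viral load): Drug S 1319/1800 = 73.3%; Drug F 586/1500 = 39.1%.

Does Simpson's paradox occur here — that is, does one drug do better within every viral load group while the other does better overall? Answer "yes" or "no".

Within each viral load level (low 81.2% vs 95.8%; high 18.8% vs 30.8%), Drug F has the higher rate every time. Pooled: 73.3% vs 39.1% — Drug S has the higher rate overall. The two comparisons disagree.

yes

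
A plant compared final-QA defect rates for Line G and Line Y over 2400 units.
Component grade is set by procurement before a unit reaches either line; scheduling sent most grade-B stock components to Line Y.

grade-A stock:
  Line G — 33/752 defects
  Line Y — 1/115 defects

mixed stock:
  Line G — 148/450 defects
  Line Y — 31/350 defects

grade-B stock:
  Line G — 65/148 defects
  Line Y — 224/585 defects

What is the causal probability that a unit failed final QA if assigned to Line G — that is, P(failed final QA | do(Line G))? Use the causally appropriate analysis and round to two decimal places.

0.26

The imbalance in component grade arose from how units were allocated, not from anything the line did; and component grade independently affects the outcome. The pooled gap is confounded — condition on component grade.
Standardising Line G to the population component grade mix: 0.361·33/752 + 0.333·148/450 + 0.305·65/148 = 0.260.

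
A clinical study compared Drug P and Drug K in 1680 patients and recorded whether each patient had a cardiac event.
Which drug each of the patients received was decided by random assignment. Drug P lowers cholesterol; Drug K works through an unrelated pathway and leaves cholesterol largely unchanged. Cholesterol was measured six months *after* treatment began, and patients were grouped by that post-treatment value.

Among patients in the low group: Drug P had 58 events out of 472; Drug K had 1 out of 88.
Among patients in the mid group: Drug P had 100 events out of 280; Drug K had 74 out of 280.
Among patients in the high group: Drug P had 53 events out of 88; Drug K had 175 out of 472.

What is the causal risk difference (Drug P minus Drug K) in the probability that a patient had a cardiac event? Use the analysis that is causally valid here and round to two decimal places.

Cholesterol here is a post-treatment variable shaped by the drug; conditioning on it would introduce bias rather than remove it. The overall comparison is the causal one.
The causal difference is the pooled difference: 0.251 − 0.298 = -0.046.

-0.05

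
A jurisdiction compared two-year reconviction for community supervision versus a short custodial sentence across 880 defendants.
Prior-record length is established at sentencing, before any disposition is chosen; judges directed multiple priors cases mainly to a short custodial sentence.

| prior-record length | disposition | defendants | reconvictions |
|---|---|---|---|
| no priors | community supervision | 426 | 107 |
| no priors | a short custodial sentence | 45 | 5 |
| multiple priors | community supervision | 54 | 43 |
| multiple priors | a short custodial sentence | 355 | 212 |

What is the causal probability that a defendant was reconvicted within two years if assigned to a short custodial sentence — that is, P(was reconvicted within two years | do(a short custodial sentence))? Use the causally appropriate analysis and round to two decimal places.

The imbalance in prior-record length arose from how defendants were allocated, not from anything the disposition did; and prior-record length independently affects the outcome. The pooled gap is confounded — condition on prior-record length.
Standardising a short custodial sentence to the population prior-record length mix: 0.535·5/45 + 0.465·212/355 = 0.337.

0.34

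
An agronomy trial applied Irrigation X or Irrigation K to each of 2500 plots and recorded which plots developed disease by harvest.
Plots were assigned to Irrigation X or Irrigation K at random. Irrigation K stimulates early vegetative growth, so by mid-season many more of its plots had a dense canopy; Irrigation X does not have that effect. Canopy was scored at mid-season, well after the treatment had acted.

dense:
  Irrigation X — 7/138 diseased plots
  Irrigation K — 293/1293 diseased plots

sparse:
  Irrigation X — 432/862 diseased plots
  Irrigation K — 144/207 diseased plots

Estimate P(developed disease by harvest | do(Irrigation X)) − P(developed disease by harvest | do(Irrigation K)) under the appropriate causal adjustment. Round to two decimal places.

The distribution of mid-season canopy is itself part of what the irrigation does — it is an intermediate outcome. Holding it fixed would remove that part of the effect; the total effect is the pooled difference.
The causal difference is the pooled difference: 0.439 − 0.291 = +0.148.

+0.15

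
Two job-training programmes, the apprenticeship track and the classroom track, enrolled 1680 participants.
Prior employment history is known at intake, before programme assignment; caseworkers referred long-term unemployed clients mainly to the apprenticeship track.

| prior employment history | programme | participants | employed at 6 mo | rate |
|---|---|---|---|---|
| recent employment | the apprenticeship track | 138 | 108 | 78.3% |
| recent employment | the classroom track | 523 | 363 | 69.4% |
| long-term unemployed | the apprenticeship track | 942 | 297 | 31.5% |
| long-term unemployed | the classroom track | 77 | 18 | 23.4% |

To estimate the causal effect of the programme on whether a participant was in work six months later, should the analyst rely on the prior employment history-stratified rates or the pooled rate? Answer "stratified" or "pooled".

Within every prior employment history level the apprenticeship track has the higher rate, yet pooled the classroom track does — Simpson's reversal.
The imbalance in prior employment history arose from how participants were allocated, not from anything the programme did; and prior employment history independently affects the outcome. The pooled gap is confounded — condition on prior employment history.
Within each level — recent employment: 78.3% vs 69.4%; long-term unemployed: 31.5% vs 23.4% — the apprenticeship track is higher every time.

stratified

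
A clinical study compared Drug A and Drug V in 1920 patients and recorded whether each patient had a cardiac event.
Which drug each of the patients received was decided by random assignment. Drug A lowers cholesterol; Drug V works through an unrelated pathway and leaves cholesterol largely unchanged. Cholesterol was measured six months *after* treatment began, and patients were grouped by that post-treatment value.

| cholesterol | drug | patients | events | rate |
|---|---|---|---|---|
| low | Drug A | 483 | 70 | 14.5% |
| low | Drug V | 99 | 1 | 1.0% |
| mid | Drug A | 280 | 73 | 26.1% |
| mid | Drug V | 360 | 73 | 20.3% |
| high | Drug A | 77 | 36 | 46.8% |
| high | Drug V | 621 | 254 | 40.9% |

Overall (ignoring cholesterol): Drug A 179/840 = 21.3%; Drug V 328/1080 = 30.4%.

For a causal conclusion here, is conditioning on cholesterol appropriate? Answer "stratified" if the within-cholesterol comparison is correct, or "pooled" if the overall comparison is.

pooled

Stratifying would compare drugs among patients the drugs themselves sorted into cholesterol groups — a form of selection on an intermediate. The unconditioned pooled rates give the total causal effect.
Pooled: Drug A 21.3% vs Drug V 30.4%; Drug A is lower overall.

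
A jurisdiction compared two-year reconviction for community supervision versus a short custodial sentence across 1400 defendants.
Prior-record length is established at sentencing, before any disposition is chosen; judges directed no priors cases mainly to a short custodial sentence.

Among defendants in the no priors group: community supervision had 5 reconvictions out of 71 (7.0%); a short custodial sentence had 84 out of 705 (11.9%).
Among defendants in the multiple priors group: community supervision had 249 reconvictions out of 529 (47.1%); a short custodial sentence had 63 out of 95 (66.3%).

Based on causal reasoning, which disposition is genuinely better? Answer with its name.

community supervision

The imbalance in prior-record length arose from how defendants were allocated, not from anything the disposition did; and prior-record length independently affects the outcome. The pooled gap is confounded — condition on prior-record length.
Within each level — no priors: 7.0% vs 11.9%; multiple priors: 47.1% vs 66.3% — community supervision is lower every time.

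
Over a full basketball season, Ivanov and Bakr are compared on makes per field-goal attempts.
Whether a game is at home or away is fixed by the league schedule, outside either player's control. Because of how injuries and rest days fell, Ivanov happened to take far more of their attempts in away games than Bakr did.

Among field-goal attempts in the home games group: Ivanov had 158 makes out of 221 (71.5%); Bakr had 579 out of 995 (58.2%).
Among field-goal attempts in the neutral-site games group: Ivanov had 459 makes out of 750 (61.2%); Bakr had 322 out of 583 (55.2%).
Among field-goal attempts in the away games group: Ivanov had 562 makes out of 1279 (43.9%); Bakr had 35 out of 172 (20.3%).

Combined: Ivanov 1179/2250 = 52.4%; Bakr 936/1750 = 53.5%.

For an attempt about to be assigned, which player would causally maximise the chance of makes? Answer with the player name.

Within every game venue level Ivanov has the higher rate, yet pooled Bakr does — Simpson's reversal.
Game venue differs across players for reasons unrelated to any effect of the player itself, and it separately predicts the outcome — a classic confounder. We must compare within game venue levels.
Within each level — home games: 71.5% vs 58.2%; neutral-site games: 61.2% vs 55.2%; away games: 43.9% vs 20.3% — Ivanov is higher every time.

Ivanov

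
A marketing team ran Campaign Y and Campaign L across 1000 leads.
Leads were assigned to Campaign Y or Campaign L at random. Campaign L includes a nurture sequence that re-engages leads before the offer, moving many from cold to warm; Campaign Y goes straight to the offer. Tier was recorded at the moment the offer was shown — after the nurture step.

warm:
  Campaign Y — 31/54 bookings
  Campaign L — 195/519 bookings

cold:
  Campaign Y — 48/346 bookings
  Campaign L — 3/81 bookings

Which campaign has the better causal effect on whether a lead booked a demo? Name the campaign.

Campaign L

Engagement tier lies on the pathway campaign → engagement tier → outcome, so adjusting for it blocks the indirect effect. For the total causal effect of campaign, use the unadjusted pooled rates.
Pooled: Campaign Y 19.8% vs Campaign L 33.0%; Campaign L is higher overall.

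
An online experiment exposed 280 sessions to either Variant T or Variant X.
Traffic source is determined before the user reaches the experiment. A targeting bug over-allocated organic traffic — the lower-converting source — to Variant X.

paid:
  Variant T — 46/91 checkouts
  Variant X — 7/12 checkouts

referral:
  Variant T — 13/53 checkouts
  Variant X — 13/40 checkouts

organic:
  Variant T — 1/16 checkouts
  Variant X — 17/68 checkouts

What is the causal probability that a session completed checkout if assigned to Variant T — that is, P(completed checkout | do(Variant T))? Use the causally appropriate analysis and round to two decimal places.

0.29

Within every traffic source level Variant X has the higher rate, yet pooled Variant T does — Simpson's reversal.
Nothing the variant does changes traffic source; the imbalance is an allocation artefact. With traffic source also predicting the outcome, the pooled figure is confounded, and the within-stratum comparison is the causal one.
Standardising Variant T to the population traffic source mix: 0.368·46/91 + 0.332·13/53 + 0.300·1/16 = 0.286.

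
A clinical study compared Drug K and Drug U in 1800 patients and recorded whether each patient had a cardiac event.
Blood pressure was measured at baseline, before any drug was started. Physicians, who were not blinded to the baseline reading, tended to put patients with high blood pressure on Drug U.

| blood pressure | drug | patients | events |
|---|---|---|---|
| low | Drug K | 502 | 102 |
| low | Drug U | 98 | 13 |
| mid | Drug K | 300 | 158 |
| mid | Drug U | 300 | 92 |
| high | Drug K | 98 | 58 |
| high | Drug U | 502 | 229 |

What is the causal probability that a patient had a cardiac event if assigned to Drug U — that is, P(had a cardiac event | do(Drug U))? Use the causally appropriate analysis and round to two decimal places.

Blood pressure is set before the drug has any effect — it is not caused by the drug — and it independently drives the outcome. That makes it a confounder, so the causal comparison is within blood pressure levels.
Standardising Drug U to the population blood pressure mix: 0.333·13/98 + 0.333·92/300 + 0.333·229/502 = 0.298.

0.30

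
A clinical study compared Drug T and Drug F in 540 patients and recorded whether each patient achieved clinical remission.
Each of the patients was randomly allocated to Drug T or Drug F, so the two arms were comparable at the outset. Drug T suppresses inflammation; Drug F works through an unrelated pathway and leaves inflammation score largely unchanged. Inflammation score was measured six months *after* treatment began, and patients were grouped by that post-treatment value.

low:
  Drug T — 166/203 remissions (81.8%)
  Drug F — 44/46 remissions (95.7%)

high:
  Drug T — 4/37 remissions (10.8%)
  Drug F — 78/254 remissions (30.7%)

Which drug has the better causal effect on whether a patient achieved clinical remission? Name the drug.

Within every inflammation score level Drug F has the higher rate, yet pooled Drug T does — Simpson's reversal.
Inflammation score lies on the pathway drug → inflammation score → outcome, so adjusting for it blocks the indirect effect. For the total causal effect of drug, use the unadjusted pooled rates.
Pooled: Drug T 70.8% vs Drug F 40.7%; Drug T is higher overall.

Drug T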